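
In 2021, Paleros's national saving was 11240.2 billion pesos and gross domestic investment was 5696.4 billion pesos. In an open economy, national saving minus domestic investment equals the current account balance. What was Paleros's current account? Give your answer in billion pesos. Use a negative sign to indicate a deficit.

5543.8

CA = S - I = 11240.2 - 5696.4 = 5543.8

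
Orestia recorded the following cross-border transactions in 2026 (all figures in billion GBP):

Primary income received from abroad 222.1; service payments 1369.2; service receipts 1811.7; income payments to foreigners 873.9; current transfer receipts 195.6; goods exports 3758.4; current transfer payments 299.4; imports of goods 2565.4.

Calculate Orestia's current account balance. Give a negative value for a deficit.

879.9

Goods balance = 3758.4 - 2565.4 = 1193.0
Services balance = 1811.7 - 1369.2 = 442.5
Trade balance (goods + services) = 1193.0 + 442.5 = 1635.5
Net primary income = 222.1 - 873.9 = -651.8
Net secondary income = 195.6 - 299.4 = -103.8
Current account = 1635.5 + (-651.8) + (-103.8) = 879.9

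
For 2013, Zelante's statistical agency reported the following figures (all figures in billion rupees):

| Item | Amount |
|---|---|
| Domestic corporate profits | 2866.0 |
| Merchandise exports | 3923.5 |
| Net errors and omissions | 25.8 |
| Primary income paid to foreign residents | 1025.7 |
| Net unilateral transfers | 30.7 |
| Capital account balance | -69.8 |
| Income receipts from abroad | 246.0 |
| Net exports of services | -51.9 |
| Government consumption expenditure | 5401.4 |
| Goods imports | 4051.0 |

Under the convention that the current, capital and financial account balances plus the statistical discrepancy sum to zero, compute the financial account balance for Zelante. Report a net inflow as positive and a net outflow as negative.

972.4

Goods balance = 3923.5 - 4051.0 = -127.5
Services balance = -51.9
Trade balance (goods + services) = -127.5 + (-51.9) = -179.4
Net primary income = 246.0 - 1025.7 = -779.7
Net secondary income = 30.7
Current account = -179.4 + (-779.7) + 30.7 = -928.4
Financial account = -(-928.4 + (-69.8) + 25.8) = 972.4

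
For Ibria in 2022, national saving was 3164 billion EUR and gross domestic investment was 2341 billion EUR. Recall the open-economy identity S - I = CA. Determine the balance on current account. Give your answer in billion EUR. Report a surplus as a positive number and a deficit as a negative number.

823

S - I = CA (net lending to the rest of the world).
CA = S - I = 3164 - 2341 = 823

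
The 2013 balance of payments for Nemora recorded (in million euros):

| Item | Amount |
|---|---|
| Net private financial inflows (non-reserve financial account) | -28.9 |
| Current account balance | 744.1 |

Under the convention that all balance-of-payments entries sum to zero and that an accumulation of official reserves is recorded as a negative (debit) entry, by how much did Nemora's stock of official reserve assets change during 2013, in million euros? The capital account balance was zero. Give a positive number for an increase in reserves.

715.2

Official reserve transactions balance = -(744.1 + (-28.9)) = -715.2
An accumulation of reserves is recorded as a debit (negative entry), so the change in the stock of reserves is the negative of that balance.
Change in official reserves = -(-715.2) = 715.2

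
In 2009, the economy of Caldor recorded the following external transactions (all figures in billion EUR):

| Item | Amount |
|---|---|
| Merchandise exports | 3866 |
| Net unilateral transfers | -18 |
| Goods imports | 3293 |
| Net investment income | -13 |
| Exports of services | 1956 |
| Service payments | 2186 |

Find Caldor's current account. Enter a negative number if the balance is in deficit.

312

Goods balance = 3866 - 3293 = 573
Services balance = 1956 - 2186 = -230
Trade balance (goods + services) = 573 + (-230) = 343
Net primary income = -13
Net secondary income = -18
Current account = 343 + (-13) + (-18) = 312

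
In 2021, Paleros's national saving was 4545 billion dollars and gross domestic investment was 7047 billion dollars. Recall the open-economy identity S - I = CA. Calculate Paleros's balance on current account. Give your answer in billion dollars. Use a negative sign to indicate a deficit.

S - I = CA (net lending to the rest of the world).
CA = S - I = 4545 - 7047 = -2502

-2502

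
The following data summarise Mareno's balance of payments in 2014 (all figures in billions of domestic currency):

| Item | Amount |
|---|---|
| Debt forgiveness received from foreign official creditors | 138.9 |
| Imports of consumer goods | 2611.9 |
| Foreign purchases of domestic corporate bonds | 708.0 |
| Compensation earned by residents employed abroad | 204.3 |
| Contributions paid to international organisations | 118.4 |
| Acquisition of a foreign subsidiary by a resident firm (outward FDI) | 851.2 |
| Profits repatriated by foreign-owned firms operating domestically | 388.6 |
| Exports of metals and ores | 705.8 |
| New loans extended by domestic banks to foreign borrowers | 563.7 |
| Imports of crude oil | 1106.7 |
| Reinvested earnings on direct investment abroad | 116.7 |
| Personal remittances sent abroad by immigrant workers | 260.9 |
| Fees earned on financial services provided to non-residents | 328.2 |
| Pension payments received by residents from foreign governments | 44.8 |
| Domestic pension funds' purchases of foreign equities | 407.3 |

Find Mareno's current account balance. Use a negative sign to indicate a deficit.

Goods: -2611.9 - 1106.7 + 705.8 = -3012.8
Services: 328.2
Primary income: 204.3 - 388.6 + 116.7 = -67.6
Secondary income: -260.9 + 44.8 - 118.4 = -334.5
Current account = (-3012.8) + 328.2 + (-67.6) + (-334.5) = -3086.7
(Excluded from the current account — capital account: debt forgiveness received from foreign official creditors 138.9; financial account: foreign purchases of domestic corporate bonds 708.0, acquisition of a foreign subsidiary by a resident firm (outward FDI) 851.2, new loans extended by domestic banks to foreign borrowers 563.7, domestic pension funds' purchases of foreign equities 407.3.)

-3086.7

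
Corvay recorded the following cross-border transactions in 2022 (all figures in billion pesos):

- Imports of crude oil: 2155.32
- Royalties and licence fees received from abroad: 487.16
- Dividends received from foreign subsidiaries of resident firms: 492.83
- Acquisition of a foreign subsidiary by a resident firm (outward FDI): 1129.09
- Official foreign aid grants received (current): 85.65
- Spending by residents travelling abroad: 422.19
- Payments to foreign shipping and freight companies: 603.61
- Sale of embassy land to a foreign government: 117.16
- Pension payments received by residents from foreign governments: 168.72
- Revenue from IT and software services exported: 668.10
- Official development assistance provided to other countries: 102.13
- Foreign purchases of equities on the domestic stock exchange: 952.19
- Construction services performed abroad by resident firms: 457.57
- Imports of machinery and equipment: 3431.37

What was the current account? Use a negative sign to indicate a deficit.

Goods: -3431.37 - 2155.32 = -5586.69
Services: 487.16 + 457.57 + 668.10 - 603.61 - 422.19 = 587.03
Primary income: 492.83
Secondary income: -102.13 + 168.72 + 85.65 = 152.24
Current account = (-5586.69) + 587.03 + 492.83 + 152.24 = -4354.59
(Excluded from the current account — financial account: acquisition of a foreign subsidiary by a resident firm (outward FDI) 1129.09, foreign purchases of equities on the domestic stock exchange 952.19; capital account: sale of embassy land to a foreign government 117.16.)

-4354.59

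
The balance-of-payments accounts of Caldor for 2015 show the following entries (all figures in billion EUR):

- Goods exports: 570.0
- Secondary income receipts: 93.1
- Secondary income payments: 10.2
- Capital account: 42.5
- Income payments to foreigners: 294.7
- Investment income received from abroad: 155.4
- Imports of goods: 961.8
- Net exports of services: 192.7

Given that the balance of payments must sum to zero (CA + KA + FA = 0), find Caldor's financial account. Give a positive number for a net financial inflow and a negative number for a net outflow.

213.0

Goods balance = 570.0 - 961.8 = -391.8
Services balance = 192.7
Trade balance (goods + services) = -391.8 + 192.7 = -199.1
Net primary income = 155.4 - 294.7 = -139.3
Net secondary income = 93.1 - 10.2 = 82.9
Current account = -199.1 + (-139.3) + 82.9 = -255.5
Financial account = -(-255.5 + 42.5) = 213.0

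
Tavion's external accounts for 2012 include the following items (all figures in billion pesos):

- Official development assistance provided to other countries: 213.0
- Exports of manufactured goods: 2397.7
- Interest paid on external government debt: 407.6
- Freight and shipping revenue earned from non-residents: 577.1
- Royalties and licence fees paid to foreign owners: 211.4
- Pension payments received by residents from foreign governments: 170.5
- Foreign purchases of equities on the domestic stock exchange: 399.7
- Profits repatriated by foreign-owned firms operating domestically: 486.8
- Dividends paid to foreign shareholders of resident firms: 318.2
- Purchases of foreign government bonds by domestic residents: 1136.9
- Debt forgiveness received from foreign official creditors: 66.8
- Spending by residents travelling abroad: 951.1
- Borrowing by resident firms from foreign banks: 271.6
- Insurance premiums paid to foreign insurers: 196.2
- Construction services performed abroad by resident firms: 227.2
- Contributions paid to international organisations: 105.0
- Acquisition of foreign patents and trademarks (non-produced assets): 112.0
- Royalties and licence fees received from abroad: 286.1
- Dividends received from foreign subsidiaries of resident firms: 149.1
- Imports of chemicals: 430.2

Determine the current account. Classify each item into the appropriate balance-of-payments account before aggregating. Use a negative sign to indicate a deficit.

Goods: -430.2 + 2397.7 = 1967.5
Services: -951.1 - 196.2 + 577.1 + 227.2 + 286.1 - 211.4 = -268.3
Primary income: 149.1 - 486.8 - 407.6 - 318.2 = -1063.5
Secondary income: -105.0 + 170.5 - 213.0 = -147.5
Current account = 1967.5 + (-268.3) + (-1063.5) + (-147.5) = 488.2
(Excluded from the current account — financial account: foreign purchases of equities on the domestic stock exchange 399.7, purchases of foreign government bonds by domestic residents 1136.9, borrowing by resident firms from foreign banks 271.6; capital account: debt forgiveness received from foreign official creditors 66.8, acquisition of foreign patents and trademarks (non-produced assets) 112.0.)

488.2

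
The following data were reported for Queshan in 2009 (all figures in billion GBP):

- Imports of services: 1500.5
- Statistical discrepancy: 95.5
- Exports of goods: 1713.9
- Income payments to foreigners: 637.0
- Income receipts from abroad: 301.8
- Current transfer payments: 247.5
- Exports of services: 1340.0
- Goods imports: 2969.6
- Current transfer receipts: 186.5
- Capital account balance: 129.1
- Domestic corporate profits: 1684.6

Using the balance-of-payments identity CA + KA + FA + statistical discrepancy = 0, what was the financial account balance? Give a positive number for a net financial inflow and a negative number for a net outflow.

Goods balance = 1713.9 - 2969.6 = -1255.7
Services balance = 1340.0 - 1500.5 = -160.5
Trade balance (goods + services) = -1255.7 + (-160.5) = -1416.2
Net primary income = 301.8 - 637.0 = -335.2
Net secondary income = 186.5 - 247.5 = -61.0
Current account = -1416.2 + (-335.2) + (-61.0) = -1812.4
Financial account = -(-1812.4 + 129.1 + 95.5) = 1587.8

1587.8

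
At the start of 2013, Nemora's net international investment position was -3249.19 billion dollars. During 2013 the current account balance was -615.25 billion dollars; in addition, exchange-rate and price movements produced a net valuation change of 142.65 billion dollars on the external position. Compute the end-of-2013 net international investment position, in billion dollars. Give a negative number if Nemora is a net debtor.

Change in NIIP = current account + net valuation change = -615.25 + 142.65 = -472.60
End-of-year NIIP = -3249.19 + (-472.60) = -3721.79

-3721.79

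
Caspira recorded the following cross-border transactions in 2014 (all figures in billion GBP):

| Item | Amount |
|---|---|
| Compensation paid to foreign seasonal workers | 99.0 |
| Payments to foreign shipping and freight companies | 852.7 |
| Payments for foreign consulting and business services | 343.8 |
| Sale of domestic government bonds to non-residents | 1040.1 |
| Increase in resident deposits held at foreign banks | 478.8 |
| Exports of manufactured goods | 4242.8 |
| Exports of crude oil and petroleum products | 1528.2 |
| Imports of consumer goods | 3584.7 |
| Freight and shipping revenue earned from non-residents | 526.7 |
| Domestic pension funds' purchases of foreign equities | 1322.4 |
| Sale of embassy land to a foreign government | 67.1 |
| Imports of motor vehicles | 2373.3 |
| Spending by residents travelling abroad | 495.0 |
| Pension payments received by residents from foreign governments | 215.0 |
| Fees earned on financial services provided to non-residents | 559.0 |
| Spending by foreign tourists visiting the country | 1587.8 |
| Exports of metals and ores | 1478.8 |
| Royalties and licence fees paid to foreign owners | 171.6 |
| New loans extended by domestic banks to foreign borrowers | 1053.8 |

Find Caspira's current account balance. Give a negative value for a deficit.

Goods: 1528.2 + 1478.8 + 4242.8 - 3584.7 - 2373.3 = 1291.8
Services: -343.8 - 852.7 - 171.6 + 1587.8 + 559.0 + 526.7 - 495.0 = 810.4
Primary income: -99.0
Secondary income: 215.0
Current account = 1291.8 + 810.4 + (-99.0) + 215.0 = 2218.2
(Excluded from the current account — financial account: sale of domestic government bonds to non-residents 1040.1, increase in resident deposits held at foreign banks 478.8, domestic pension funds' purchases of foreign equities 1322.4, new loans extended by domestic banks to foreign borrowers 1053.8; capital account: sale of embassy land to a foreign government 67.1.)

2218.2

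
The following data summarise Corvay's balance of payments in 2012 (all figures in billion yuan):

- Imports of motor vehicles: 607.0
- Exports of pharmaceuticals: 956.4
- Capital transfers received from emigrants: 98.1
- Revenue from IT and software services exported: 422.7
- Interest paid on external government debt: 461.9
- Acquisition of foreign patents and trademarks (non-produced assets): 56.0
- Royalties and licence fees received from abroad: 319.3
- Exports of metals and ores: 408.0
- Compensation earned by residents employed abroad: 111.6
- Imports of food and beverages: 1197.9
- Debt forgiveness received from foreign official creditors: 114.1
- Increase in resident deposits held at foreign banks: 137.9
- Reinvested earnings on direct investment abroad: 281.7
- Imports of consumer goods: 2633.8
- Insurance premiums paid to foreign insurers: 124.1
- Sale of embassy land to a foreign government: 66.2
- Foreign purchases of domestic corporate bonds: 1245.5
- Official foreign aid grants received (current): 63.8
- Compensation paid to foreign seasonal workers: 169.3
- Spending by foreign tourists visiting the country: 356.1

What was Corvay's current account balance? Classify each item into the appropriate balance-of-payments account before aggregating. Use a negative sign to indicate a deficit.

Goods: 956.4 - 607.0 - 1197.9 - 2633.8 + 408.0 = -3074.3
Services: 356.1 + 422.7 + 319.3 - 124.1 = 974.0
Primary income: -169.3 + 111.6 + 281.7 - 461.9 = -237.9
Secondary income: 63.8
Current account = (-3074.3) + 974.0 + (-237.9) + 63.8 = -2274.4
(Excluded from the current account — capital account: capital transfers received from emigrants 98.1, acquisition of foreign patents and trademarks (non-produced assets) 56.0, debt forgiveness received from foreign official creditors 114.1, sale of embassy land to a foreign government 66.2; financial account: increase in resident deposits held at foreign banks 137.9, foreign purchases of domestic corporate bonds 1245.5.)

-2274.4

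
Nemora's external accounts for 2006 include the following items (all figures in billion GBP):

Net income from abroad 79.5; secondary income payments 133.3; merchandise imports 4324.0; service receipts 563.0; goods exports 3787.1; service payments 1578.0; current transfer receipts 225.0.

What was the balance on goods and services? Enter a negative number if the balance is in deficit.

-1551.9

Goods balance = 3787.1 - 4324.0 = -536.9
Services balance = 563.0 - 1578.0 = -1015.0
Trade balance (goods + services) = -536.9 + (-1015.0) = -1551.9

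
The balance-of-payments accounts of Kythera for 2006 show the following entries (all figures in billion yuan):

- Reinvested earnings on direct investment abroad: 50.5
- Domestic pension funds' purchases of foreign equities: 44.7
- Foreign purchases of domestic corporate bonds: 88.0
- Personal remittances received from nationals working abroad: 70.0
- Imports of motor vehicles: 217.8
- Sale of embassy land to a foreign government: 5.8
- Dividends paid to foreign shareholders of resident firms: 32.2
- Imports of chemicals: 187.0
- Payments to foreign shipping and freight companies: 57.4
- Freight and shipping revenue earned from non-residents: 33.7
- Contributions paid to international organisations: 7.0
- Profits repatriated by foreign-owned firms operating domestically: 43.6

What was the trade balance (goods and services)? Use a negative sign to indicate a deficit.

-428.5

Goods: -187.0 - 217.8 = -404.8
Services: -57.4 + 33.7 = -23.7
Trade balance = -404.8 + (-23.7) = -428.5
(Excluded from the trade balance — primary income: reinvested earnings on direct investment abroad 50.5, dividends paid to foreign shareholders of resident firms 32.2, profits repatriated by foreign-owned firms operating domestically 43.6; financial account: domestic pension funds' purchases of foreign equities 44.7, foreign purchases of domestic corporate bonds 88.0; secondary income: personal remittances received from nationals working abroad 70.0, contributions paid to international organisations 7.0; capital account: sale of embassy land to a foreign government 5.8.)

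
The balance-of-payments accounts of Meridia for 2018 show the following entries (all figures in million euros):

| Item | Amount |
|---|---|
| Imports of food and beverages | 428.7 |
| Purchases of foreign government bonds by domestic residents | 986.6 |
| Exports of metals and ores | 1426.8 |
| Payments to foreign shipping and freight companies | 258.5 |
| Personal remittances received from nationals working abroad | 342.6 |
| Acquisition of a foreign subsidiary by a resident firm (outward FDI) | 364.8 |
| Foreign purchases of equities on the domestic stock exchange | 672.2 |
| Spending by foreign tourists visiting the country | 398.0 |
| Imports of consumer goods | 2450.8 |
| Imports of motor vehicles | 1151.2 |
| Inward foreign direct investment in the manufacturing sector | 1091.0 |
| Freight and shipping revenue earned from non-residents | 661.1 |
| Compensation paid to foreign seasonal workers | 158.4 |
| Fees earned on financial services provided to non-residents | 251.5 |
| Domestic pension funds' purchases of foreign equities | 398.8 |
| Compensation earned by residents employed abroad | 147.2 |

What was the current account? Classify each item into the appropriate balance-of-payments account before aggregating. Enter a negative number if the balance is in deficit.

Goods: 1426.8 - 428.7 - 1151.2 - 2450.8 = -2603.9
Services: 661.1 + 398.0 - 258.5 + 251.5 = 1052.1
Primary income: 147.2 - 158.4 = -11.2
Secondary income: 342.6
Current account = (-2603.9) + 1052.1 + (-11.2) + 342.6 = -1220.4
(Excluded from the current account — financial account: purchases of foreign government bonds by domestic residents 986.6, acquisition of a foreign subsidiary by a resident firm (outward FDI) 364.8, foreign purchases of equities on the domestic stock exchange 672.2, inward foreign direct investment in the manufacturing sector 1091.0, domestic pension funds' purchases of foreign equities 398.8.)

-1220.4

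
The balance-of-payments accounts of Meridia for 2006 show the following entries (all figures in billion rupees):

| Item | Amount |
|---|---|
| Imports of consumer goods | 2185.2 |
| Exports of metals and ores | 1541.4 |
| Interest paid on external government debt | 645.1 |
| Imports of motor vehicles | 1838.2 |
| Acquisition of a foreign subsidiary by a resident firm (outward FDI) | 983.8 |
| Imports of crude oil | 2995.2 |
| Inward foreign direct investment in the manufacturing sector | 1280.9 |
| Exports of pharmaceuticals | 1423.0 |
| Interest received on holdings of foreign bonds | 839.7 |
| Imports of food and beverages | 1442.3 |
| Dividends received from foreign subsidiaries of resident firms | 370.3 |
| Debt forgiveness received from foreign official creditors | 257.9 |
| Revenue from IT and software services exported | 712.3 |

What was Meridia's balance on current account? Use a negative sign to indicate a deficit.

-4219.3

Goods: -2185.2 + 1541.4 + 1423.0 - 2995.2 - 1838.2 - 1442.3 = -5496.5
Services: 712.3
Primary income: 839.7 - 645.1 + 370.3 = 564.9
Current account = (-5496.5) + 712.3 + 564.9 = -4219.3
(Excluded from the current account — financial account: acquisition of a foreign subsidiary by a resident firm (outward FDI) 983.8, inward foreign direct investment in the manufacturing sector 1280.9; capital account: debt forgiveness received from foreign official creditors 257.9.)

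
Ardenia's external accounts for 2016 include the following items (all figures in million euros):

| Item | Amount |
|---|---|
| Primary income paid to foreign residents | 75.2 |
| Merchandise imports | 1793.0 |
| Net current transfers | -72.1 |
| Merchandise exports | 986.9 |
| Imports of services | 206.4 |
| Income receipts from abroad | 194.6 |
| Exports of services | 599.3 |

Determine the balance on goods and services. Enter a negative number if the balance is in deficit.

Goods balance = 986.9 - 1793.0 = -806.1
Services balance = 599.3 - 206.4 = 392.9
Trade balance (goods + services) = -806.1 + 392.9 = -413.2

-413.2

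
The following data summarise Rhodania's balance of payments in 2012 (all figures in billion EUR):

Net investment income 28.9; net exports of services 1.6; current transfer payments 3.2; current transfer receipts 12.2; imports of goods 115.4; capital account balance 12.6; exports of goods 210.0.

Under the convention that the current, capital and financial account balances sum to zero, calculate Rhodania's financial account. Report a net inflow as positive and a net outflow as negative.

Goods balance = 210.0 - 115.4 = 94.6
Services balance = 1.6
Trade balance (goods + services) = 94.6 + 1.6 = 96.2
Net primary income = 28.9
Net secondary income = 12.2 - 3.2 = 9.0
Current account = 96.2 + 28.9 + 9.0 = 134.1
Financial account = -(134.1 + 12.6) = -146.7

-146.7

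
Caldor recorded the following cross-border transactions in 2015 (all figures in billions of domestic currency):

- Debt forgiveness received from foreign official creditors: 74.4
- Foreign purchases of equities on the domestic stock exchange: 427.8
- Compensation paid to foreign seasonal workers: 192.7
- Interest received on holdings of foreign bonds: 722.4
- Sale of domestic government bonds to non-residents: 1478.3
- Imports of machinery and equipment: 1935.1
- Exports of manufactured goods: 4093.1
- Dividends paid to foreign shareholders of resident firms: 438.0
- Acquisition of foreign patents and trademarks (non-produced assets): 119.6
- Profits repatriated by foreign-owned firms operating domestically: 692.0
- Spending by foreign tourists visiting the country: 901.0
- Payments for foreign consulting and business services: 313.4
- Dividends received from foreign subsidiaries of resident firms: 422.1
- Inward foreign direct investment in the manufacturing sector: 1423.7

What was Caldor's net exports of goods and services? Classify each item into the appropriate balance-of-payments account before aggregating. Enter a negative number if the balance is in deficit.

2745.6

Goods: 4093.1 - 1935.1 = 2158.0
Services: -313.4 + 901.0 = 587.6
Trade balance = 2158.0 + 587.6 = 2745.6
(Excluded from the trade balance — capital account: debt forgiveness received from foreign official creditors 74.4, acquisition of foreign patents and trademarks (non-produced assets) 119.6; financial account: foreign purchases of equities on the domestic stock exchange 427.8, sale of domestic government bonds to non-residents 1478.3, inward foreign direct investment in the manufacturing sector 1423.7; primary income: compensation paid to foreign seasonal workers 192.7, interest received on holdings of foreign bonds 722.4, dividends paid to foreign shareholders of resident firms 438.0, profits repatriated by foreign-owned firms operating domestically 692.0, dividends received from foreign subsidiaries of resident firms 422.1.)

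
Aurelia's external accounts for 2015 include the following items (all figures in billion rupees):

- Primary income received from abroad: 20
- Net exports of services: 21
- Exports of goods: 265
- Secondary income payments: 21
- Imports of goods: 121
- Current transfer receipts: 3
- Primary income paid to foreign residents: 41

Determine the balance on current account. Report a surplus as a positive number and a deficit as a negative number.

Goods balance = 265 - 121 = 144
Services balance = 21
Trade balance (goods + services) = 144 + 21 = 165
Net primary income = 20 - 41 = -21
Net secondary income = 3 - 21 = -18
Current account = 165 + (-21) + (-18) = 126

126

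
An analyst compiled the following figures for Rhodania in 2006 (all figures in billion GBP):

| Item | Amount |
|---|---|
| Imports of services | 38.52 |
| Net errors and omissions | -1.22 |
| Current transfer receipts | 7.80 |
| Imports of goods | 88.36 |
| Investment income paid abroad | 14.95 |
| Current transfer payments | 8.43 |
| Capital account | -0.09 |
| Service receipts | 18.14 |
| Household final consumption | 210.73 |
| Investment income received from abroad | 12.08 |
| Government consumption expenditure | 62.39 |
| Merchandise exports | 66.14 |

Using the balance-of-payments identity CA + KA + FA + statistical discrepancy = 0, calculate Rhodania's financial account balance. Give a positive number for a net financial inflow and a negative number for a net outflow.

47.41

Goods balance = 66.14 - 88.36 = -22.22
Services balance = 18.14 - 38.52 = -20.38
Trade balance (goods + services) = -22.22 + (-20.38) = -42.60
Net primary income = 12.08 - 14.95 = -2.87
Net secondary income = 7.80 - 8.43 = -0.63
Current account = -42.60 + (-2.87) + (-0.63) = -46.10
Financial account = -(-46.10 + (-0.09) + (-1.22)) = 47.41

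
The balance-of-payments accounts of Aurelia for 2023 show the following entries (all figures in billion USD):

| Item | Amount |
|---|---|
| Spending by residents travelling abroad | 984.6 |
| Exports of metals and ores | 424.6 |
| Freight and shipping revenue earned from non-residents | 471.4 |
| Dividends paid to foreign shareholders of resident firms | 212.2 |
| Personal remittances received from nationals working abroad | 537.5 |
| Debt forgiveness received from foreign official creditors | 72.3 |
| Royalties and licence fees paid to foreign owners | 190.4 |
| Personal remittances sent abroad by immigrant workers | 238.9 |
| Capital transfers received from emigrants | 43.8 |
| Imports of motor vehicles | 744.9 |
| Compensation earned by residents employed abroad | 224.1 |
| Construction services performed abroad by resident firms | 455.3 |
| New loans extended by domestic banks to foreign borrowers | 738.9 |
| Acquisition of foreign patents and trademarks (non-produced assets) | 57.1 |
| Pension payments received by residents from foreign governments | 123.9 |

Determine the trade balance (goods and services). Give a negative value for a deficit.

-568.6

Goods: -744.9 + 424.6 = -320.3
Services: -190.4 + 455.3 + 471.4 - 984.6 = -248.3
Trade balance = -320.3 + (-248.3) = -568.6
(Excluded from the trade balance — primary income: dividends paid to foreign shareholders of resident firms 212.2, compensation earned by residents employed abroad 224.1; secondary income: personal remittances received from nationals working abroad 537.5, personal remittances sent abroad by immigrant workers 238.9, pension payments received by residents from foreign governments 123.9; capital account: debt forgiveness received from foreign official creditors 72.3, capital transfers received from emigrants 43.8, acquisition of foreign patents and trademarks (non-produced assets) 57.1; financial account: new loans extended by domestic banks to foreign borrowers 738.9.)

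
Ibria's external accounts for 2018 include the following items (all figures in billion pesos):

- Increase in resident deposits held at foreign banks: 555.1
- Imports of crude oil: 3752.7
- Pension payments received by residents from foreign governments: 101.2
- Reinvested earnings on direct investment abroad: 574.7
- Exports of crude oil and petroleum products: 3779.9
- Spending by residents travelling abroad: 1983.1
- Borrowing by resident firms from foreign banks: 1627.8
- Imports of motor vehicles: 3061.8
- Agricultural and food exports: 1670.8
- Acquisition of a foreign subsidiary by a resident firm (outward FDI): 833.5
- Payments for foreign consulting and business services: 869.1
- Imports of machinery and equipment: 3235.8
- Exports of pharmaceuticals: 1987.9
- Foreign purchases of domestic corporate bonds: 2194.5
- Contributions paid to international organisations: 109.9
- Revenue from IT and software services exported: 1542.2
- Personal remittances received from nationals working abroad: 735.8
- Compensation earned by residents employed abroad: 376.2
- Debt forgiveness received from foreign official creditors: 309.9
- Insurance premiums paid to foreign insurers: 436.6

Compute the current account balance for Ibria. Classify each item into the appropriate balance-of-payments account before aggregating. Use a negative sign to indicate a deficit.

Goods: -3752.7 + 1670.8 - 3061.8 - 3235.8 + 3779.9 + 1987.9 = -2611.7
Services: -1983.1 - 869.1 - 436.6 + 1542.2 = -1746.6
Primary income: 376.2 + 574.7 = 950.9
Secondary income: 101.2 + 735.8 - 109.9 = 727.1
Current account = (-2611.7) + (-1746.6) + 950.9 + 727.1 = -2680.3
(Excluded from the current account — financial account: increase in resident deposits held at foreign banks 555.1, borrowing by resident firms from foreign banks 1627.8, acquisition of a foreign subsidiary by a resident firm (outward FDI) 833.5, foreign purchases of domestic corporate bonds 2194.5; capital account: debt forgiveness received from foreign official creditors 309.9.)

-2680.3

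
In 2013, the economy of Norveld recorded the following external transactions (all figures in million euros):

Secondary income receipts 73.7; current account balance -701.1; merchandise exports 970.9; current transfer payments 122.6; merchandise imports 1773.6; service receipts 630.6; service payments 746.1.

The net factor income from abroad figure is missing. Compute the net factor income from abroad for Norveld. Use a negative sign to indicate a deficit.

266.0

Current account = goods balance + services balance + net primary income + net secondary income
Sum of the known components = -967.1
Net factor income from abroad = CA - (known components) = -701.1 - (-967.1) = 266.0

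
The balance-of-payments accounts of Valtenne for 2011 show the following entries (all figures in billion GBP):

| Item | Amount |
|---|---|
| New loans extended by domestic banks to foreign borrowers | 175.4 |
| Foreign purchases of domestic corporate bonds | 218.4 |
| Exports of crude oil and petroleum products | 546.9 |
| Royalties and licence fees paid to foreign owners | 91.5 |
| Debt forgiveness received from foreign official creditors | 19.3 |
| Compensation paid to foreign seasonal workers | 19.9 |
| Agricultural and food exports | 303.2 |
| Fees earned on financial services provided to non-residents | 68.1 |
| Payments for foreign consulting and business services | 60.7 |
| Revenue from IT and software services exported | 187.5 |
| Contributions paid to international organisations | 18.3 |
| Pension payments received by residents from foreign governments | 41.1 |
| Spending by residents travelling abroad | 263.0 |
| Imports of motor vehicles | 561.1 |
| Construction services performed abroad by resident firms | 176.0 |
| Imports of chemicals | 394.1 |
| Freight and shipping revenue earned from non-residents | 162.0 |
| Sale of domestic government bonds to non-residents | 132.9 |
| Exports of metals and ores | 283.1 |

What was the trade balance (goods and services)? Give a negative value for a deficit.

356.4

Goods: 546.9 + 283.1 + 303.2 - 561.1 - 394.1 = 178.0
Services: -60.7 + 68.1 + 162.0 + 176.0 - 263.0 + 187.5 - 91.5 = 178.4
Trade balance = 178.0 + 178.4 = 356.4
(Excluded from the trade balance — financial account: new loans extended by domestic banks to foreign borrowers 175.4, foreign purchases of domestic corporate bonds 218.4, sale of domestic government bonds to non-residents 132.9; capital account: debt forgiveness received from foreign official creditors 19.3; primary income: compensation paid to foreign seasonal workers 19.9; secondary income: contributions paid to international organisations 18.3, pension payments received by residents from foreign governments 41.1.)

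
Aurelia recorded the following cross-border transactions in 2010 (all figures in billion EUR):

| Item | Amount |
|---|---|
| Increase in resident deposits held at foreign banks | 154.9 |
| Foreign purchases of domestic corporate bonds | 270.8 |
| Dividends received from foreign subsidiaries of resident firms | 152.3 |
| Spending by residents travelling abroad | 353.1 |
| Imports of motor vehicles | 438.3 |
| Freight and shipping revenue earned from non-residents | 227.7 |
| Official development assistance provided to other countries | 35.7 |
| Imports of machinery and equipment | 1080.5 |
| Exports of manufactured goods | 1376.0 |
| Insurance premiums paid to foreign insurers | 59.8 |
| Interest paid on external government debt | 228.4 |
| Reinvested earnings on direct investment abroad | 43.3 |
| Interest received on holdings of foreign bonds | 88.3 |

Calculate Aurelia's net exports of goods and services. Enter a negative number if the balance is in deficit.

-328.0

Goods: -1080.5 + 1376.0 - 438.3 = -142.8
Services: -59.8 + 227.7 - 353.1 = -185.2
Trade balance = -142.8 + (-185.2) = -328.0
(Excluded from the trade balance — financial account: increase in resident deposits held at foreign banks 154.9, foreign purchases of domestic corporate bonds 270.8; primary income: dividends received from foreign subsidiaries of resident firms 152.3, interest paid on external government debt 228.4, reinvested earnings on direct investment abroad 43.3, interest received on holdings of foreign bonds 88.3; secondary income: official development assistance provided to other countries 35.7.)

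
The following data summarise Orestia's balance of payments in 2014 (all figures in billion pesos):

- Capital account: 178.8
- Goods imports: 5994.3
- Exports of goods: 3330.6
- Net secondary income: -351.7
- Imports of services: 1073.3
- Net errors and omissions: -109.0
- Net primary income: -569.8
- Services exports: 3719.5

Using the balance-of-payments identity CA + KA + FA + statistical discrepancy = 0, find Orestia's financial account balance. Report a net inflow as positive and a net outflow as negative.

869.2

Goods balance = 3330.6 - 5994.3 = -2663.7
Services balance = 3719.5 - 1073.3 = 2646.2
Trade balance (goods + services) = -2663.7 + 2646.2 = -17.5
Net primary income = -569.8
Net secondary income = -351.7
Current account = -17.5 + (-569.8) + (-351.7) = -939.0
Financial account = -(-939.0 + 178.8 + (-109.0)) = 869.2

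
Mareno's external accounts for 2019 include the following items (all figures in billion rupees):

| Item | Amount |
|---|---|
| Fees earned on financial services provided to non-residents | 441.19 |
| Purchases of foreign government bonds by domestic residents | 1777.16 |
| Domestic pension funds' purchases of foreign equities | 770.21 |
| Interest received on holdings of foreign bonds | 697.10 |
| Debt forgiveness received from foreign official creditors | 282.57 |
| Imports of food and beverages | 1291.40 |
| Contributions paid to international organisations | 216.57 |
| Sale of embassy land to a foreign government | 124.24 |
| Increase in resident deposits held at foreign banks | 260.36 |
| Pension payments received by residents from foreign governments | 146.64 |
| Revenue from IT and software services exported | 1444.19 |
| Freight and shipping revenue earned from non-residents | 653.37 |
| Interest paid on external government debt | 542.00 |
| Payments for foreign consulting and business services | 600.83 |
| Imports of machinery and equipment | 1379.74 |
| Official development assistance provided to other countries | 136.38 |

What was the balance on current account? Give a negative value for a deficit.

-784.43

Goods: -1291.40 - 1379.74 = -2671.14
Services: 653.37 + 1444.19 + 441.19 - 600.83 = 1937.92
Primary income: 697.10 - 542.00 = 155.10
Secondary income: -216.57 - 136.38 + 146.64 = -206.31
Current account = (-2671.14) + 1937.92 + 155.10 + (-206.31) = -784.43
(Excluded from the current account — financial account: purchases of foreign government bonds by domestic residents 1777.16, domestic pension funds' purchases of foreign equities 770.21, increase in resident deposits held at foreign banks 260.36; capital account: debt forgiveness received from foreign official creditors 282.57, sale of embassy land to a foreign government 124.24.)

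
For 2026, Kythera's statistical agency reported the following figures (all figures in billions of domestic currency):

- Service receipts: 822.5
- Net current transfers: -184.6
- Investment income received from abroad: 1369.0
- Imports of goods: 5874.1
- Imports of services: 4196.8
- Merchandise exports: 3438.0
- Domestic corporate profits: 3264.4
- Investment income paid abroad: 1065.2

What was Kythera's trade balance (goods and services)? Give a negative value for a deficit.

-5810.4

Goods balance = 3438.0 - 5874.1 = -2436.1
Services balance = 822.5 - 4196.8 = -3374.3
Trade balance (goods + services) = -2436.1 + (-3374.3) = -5810.4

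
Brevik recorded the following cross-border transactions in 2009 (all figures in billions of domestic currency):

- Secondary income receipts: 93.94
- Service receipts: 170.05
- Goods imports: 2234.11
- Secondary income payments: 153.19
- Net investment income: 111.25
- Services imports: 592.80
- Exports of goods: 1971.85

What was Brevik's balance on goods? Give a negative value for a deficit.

-262.26

Goods balance = 1971.85 - 2234.11 = -262.26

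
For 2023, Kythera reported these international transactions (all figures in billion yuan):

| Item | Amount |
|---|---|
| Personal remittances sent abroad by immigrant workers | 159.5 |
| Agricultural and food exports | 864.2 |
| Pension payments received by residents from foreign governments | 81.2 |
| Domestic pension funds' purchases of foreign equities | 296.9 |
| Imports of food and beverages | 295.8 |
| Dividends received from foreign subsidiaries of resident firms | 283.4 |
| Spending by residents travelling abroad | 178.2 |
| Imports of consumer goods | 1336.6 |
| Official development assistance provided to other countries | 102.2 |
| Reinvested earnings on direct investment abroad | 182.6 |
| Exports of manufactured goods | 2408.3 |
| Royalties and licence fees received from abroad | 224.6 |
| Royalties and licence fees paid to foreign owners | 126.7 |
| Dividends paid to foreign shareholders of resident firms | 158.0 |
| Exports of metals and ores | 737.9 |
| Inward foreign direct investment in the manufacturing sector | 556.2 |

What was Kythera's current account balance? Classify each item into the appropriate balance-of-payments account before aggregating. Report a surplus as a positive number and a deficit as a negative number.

Goods: 864.2 + 737.9 - 295.8 + 2408.3 - 1336.6 = 2378.0
Services: -178.2 - 126.7 + 224.6 = -80.3
Primary income: 283.4 + 182.6 - 158.0 = 308.0
Secondary income: -102.2 + 81.2 - 159.5 = -180.5
Current account = 2378.0 + (-80.3) + 308.0 + (-180.5) = 2425.2
(Excluded from the current account — financial account: domestic pension funds' purchases of foreign equities 296.9, inward foreign direct investment in the manufacturing sector 556.2.)

2425.2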